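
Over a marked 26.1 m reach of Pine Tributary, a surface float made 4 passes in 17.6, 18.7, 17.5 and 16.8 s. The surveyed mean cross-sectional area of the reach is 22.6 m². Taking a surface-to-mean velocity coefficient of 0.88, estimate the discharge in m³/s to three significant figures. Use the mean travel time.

t̄ = (17.6 + 18.7 + 17.5 + 16.8) / 4 = 17.65 s
v_surface = L / t̄ = 26.1 / 17.65 = 1.479 m/s
v_mean = 0.88 × 1.479 = 1.301 m/s
Q = A × v_mean = 22.6 × 1.301 = 29.41 m³/s

29.4 m³/s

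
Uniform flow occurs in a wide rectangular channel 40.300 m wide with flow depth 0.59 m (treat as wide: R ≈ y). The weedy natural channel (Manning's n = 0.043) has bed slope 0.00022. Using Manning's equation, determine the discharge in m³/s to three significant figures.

A = b·y = 40.300 × 0.59 = 23.78 m²
Wide channel: R ≈ y = 0.59 m
Q = (1/n)·A·R^(2/3)·S^(1/2) = (1/0.043) × 23.78 × 0.5900^(2/3) × 0.00022^(1/2) = 5.769 m³/s

5.77 m³/s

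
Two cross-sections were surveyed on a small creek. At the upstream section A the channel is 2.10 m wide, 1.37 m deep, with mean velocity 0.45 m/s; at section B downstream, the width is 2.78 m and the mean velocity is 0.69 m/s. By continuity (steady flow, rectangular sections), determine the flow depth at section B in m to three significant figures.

0.675 m

Q = A₁V₁ = (2.10×1.37) × 0.45 = 1.295 m³/s
d₂ = Q/(b₂ V₂) = 1.295/(2.78×0.69) = 0.6749 m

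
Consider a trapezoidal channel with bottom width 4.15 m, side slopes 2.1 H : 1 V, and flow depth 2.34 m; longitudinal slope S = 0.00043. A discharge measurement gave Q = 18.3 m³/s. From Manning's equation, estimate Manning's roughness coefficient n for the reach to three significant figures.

0.0302

A = (b + z·y)·y = (4.15 + 2.1×2.34)×2.34 = 21.21 m²
P = b + 2y√(1+z²) = 4.15 + 2×2.34×√(1+2.1²) = 15.04 m
R = A/P = 21.21/15.04 = 1.411 m
n = (1/Q)·A·R^(2/3)·S^(1/2) = (1/18.3) × 21.21 × 1.258 × 0.02074 = 0.03023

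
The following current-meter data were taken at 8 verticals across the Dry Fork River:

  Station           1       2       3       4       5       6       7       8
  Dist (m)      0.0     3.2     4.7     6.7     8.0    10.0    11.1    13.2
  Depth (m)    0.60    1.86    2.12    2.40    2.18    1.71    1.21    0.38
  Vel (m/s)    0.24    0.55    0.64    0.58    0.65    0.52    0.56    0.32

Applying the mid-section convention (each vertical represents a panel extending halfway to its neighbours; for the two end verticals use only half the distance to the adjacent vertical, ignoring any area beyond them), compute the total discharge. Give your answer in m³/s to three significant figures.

12.2 m³/s

w_1 = (3.2 − 0.0)/2 = 1.6 m; q_1 = 0.24 × 0.60 × 1.6 = 0.2304 m³/s
w_2 = (4.7 − 0.0)/2 = 2.35 m; q_2 = 0.55 × 1.86 × 2.35 = 2.404 m³/s
w_3 = (6.7 − 3.2)/2 = 1.75 m; q_3 = 0.64 × 2.12 × 1.75 = 2.374 m³/s
w_4 = (8.0 − 4.7)/2 = 1.65 m; q_4 = 0.58 × 2.40 × 1.65 = 2.297 m³/s
w_5 = (10.0 − 6.7)/2 = 1.65 m; q_5 = 0.65 × 2.18 × 1.65 = 2.338 m³/s
w_6 = (11.1 − 8.0)/2 = 1.55 m; q_6 = 0.52 × 1.71 × 1.55 = 1.378 m³/s
w_7 = (13.2 − 10.0)/2 = 1.6 m; q_7 = 0.56 × 1.21 × 1.6 = 1.084 m³/s
w_8 = (13.2 − 11.1)/2 = 1.05 m; q_8 = 0.32 × 0.38 × 1.05 = 0.1277 m³/s
Q = Σ qᵢ = 12.23 m³/s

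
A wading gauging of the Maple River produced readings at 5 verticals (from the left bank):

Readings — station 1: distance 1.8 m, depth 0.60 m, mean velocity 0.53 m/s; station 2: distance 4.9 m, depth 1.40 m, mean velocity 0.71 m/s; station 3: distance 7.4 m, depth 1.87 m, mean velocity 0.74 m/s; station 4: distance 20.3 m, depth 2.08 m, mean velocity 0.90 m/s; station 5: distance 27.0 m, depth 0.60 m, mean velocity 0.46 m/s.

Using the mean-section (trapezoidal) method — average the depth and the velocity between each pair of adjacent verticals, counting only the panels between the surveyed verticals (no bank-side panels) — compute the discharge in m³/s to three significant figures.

Panel 1-2: Δb = 3.1 m, d̄ = (0.60+1.40)/2 = 1, v̄ = (0.53+0.71)/2 = 0.62 → q = 3.1×1×0.62 = 1.922 m³/s
Panel 2-3: Δb = 2.5 m, d̄ = (1.40+1.87)/2 = 1.635, v̄ = (0.71+0.74)/2 = 0.725 → q = 2.5×1.635×0.725 = 2.963 m³/s
Panel 3-4: Δb = 12.9 m, d̄ = (1.87+2.08)/2 = 1.975, v̄ = (0.74+0.90)/2 = 0.82 → q = 12.9×1.975×0.82 = 20.89 m³/s
Panel 4-5: Δb = 6.7 m, d̄ = (2.08+0.60)/2 = 1.34, v̄ = (0.90+0.46)/2 = 0.68 → q = 6.7×1.34×0.68 = 6.105 m³/s
Q = Σ q = 31.88 m³/s

31.9 m³/s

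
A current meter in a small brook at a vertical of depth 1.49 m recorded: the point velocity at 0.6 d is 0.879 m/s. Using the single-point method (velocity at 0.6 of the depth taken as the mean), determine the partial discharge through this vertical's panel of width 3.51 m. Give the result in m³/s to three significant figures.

v̄ = v₀.₆ = 0.879 m/s
q = v̄ × d × w = 0.8790 × 1.49 × 3.51 = 4.597 m³/s

4.60 m³/s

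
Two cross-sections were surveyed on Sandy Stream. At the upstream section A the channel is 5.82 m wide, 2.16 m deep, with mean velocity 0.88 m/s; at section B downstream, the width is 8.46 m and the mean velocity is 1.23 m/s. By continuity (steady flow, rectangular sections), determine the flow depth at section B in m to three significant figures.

1.06 m

Q = A₁V₁ = (5.82×2.16) × 0.88 = 11.06 m³/s
d₂ = Q/(b₂ V₂) = 11.06/(8.46×1.23) = 1.063 m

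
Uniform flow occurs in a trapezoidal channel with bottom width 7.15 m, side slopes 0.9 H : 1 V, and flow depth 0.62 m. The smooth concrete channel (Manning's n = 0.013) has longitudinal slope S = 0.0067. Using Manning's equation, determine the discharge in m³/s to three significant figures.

20.0 m³/s

A = (b + z·y)·y = (7.15 + 0.9×0.62)×0.62 = 4.779 m²
P = b + 2y√(1+z²) = 7.15 + 2×0.62×√(1+0.9²) = 8.818 m
R = A/P = 4.779/8.818 = 0.5419 m
Q = (1/n)·A·R^(2/3)·S^(1/2) = (1/0.013) × 4.779 × 0.5419^(2/3) × 0.0067^(1/2) = 20.00 m³/s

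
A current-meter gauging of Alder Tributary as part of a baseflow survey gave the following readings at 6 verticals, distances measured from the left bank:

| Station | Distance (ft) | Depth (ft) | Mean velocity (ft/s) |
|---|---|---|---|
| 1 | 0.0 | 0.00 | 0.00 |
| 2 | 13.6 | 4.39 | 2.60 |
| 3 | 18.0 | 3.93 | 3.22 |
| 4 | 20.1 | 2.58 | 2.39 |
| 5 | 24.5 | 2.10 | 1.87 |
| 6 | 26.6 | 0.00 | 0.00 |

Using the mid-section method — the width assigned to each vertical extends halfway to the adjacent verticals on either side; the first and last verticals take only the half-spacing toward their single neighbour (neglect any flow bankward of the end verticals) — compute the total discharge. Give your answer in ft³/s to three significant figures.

177 ft³/s

w_2 = (18.0 − 0.0)/2 = 9 ft; q_2 = 2.60 × 4.39 × 9 = 102.7 ft³/s
w_3 = (20.1 − 13.6)/2 = 3.25 ft; q_3 = 3.22 × 3.93 × 3.25 = 41.13 ft³/s
w_4 = (24.5 − 18.0)/2 = 3.25 ft; q_4 = 2.39 × 2.58 × 3.25 = 20.04 ft³/s
w_5 = (26.6 − 20.1)/2 = 3.25 ft; q_5 = 1.87 × 2.10 × 3.25 = 12.76 ft³/s
Stations 1, 6 contribute zero (depth or velocity is 0).
Q = Σ qᵢ = 176.7 ft³/s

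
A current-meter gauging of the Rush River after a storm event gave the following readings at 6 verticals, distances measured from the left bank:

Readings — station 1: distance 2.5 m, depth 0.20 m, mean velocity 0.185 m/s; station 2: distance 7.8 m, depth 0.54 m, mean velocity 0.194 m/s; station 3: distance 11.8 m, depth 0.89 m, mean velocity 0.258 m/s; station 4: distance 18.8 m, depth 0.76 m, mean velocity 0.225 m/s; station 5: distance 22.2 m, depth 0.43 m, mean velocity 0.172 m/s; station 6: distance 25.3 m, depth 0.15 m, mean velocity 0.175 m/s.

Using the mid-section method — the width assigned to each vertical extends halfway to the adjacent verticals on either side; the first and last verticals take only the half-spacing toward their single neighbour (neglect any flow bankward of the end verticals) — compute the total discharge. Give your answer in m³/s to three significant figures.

w_1 = (7.8 − 2.5)/2 = 2.65 m; q_1 = 0.185 × 0.20 × 2.65 = 0.09805 m³/s
w_2 = (11.8 − 2.5)/2 = 4.65 m; q_2 = 0.194 × 0.54 × 4.65 = 0.4871 m³/s
w_3 = (18.8 − 7.8)/2 = 5.5 m; q_3 = 0.258 × 0.89 × 5.5 = 1.263 m³/s
w_4 = (22.2 − 11.8)/2 = 5.2 m; q_4 = 0.225 × 0.76 × 5.2 = 0.8892 m³/s
w_5 = (25.3 − 18.8)/2 = 3.25 m; q_5 = 0.172 × 0.43 × 3.25 = 0.2404 m³/s
w_6 = (25.3 − 22.2)/2 = 1.55 m; q_6 = 0.175 × 0.15 × 1.55 = 0.04069 m³/s
Q = Σ qᵢ = 3.018 m³/s

3.02 m³/s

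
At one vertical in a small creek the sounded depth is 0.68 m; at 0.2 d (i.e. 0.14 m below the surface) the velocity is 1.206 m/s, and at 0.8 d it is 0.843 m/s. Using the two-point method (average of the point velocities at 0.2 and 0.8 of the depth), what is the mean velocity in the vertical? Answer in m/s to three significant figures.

1.02 m/s

v̄ = (1.206 + 0.843) / 2 = 1.025 m/s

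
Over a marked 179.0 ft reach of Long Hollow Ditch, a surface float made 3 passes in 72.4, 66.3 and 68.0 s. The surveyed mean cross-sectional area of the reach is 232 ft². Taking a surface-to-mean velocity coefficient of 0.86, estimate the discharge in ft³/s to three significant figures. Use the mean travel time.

518 ft³/s

t̄ = (72.4 + 66.3 + 68.0) / 3 = 68.9 s
v_surface = L / t̄ = 179.0 / 68.9 = 2.598 ft/s
v_mean = 0.86 × 2.598 = 2.234 ft/s
Q = A × v_mean = 232 × 2.234 = 518.3 ft³/s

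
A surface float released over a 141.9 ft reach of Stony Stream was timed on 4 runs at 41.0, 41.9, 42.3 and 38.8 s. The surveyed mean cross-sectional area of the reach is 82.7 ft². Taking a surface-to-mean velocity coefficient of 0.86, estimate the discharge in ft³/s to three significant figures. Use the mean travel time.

246 ft³/s

t̄ = (41.0 + 41.9 + 42.3 + 38.8) / 4 = 41 s
v_surface = L / t̄ = 141.9 / 41 = 3.461 ft/s
v_mean = 0.86 × 3.461 = 2.976 ft/s
Q = A × v_mean = 82.7 × 2.976 = 246.2 ft³/s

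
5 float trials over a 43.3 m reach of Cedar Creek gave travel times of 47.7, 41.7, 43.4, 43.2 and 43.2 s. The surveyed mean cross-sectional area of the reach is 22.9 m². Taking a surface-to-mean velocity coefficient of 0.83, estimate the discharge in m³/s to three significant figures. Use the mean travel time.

t̄ = (47.7 + 41.7 + 43.4 + 43.2 + 43.2) / 5 = 43.84 s
v_surface = L / t̄ = 43.3 / 43.84 = 0.9877 m/s
v_mean = 0.83 × 0.9877 = 0.8198 m/s
Q = A × v_mean = 22.9 × 0.8198 = 18.77 m³/s

18.8 m³/s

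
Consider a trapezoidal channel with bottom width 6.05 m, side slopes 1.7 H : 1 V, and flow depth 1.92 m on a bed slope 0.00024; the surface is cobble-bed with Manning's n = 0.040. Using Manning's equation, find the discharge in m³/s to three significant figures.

A = (b + z·y)·y = (6.05 + 1.7×1.92)×1.92 = 17.88 m²
P = b + 2y√(1+z²) = 6.05 + 2×1.92×√(1+1.7²) = 13.62 m
R = A/P = 17.88/13.62 = 1.313 m
Q = (1/n)·A·R^(2/3)·S^(1/2) = (1/0.040) × 17.88 × 1.313^(2/3) × 0.00024^(1/2) = 8.303 m³/s

8.30 m³/s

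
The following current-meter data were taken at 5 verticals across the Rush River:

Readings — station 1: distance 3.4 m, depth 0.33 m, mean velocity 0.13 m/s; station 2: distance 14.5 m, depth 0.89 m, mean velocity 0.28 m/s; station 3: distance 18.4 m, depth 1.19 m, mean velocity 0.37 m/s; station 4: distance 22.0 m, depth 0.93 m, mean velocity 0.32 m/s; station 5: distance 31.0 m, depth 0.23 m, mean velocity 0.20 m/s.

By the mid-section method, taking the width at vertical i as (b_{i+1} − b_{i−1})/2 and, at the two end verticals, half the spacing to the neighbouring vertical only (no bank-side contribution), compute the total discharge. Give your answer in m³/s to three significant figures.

w_1 = (14.5 − 3.4)/2 = 5.55 m; q_1 = 0.13 × 0.33 × 5.55 = 0.2381 m³/s
w_2 = (18.4 − 3.4)/2 = 7.5 m; q_2 = 0.28 × 0.89 × 7.5 = 1.869 m³/s
w_3 = (22.0 − 14.5)/2 = 3.75 m; q_3 = 0.37 × 1.19 × 3.75 = 1.651 m³/s
w_4 = (31.0 − 18.4)/2 = 6.3 m; q_4 = 0.32 × 0.93 × 6.3 = 1.875 m³/s
w_5 = (31.0 − 22.0)/2 = 4.5 m; q_5 = 0.20 × 0.23 × 4.5 = 0.2070 m³/s
Q = Σ qᵢ = 5.840 m³/s

5.84 m³/s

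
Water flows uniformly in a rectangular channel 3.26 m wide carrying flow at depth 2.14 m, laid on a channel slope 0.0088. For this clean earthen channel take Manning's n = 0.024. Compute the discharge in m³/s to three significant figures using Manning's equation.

A = b·y = 3.26 × 2.14 = 6.976 m²
P = b + 2y = 3.26 + 2×2.14 = 7.540 m
R = A/P = 6.976/7.540 = 0.9253 m
Q = (1/n)·A·R^(2/3)·S^(1/2) = (1/0.024) × 6.976 × 0.9253^(2/3) × 0.0088^(1/2) = 25.89 m³/s

25.9 m³/s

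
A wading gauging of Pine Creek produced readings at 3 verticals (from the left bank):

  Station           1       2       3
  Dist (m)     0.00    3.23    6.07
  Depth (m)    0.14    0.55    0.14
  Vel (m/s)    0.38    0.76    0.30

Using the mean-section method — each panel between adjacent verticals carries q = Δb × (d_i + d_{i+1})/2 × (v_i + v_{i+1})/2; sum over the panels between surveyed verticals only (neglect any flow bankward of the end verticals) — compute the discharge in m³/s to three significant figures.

Panel 1-2: Δb = 3.23 m, d̄ = (0.14+0.55)/2 = 0.345, v̄ = (0.38+0.76)/2 = 0.57 → q = 3.23×0.345×0.57 = 0.6352 m³/s
Panel 2-3: Δb = 2.84 m, d̄ = (0.55+0.14)/2 = 0.345, v̄ = (0.76+0.30)/2 = 0.53 → q = 2.84×0.345×0.53 = 0.5193 m³/s
Q = Σ q = 1.154 m³/s

1.15 m³/s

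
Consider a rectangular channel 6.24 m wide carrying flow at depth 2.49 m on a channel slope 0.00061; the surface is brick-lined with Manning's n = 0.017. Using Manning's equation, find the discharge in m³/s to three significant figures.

28.0 m³/s

A = b·y = 6.24 × 2.49 = 15.54 m²
P = b + 2y = 6.24 + 2×2.49 = 11.22 m
R = A/P = 15.54/11.22 = 1.385 m
Q = (1/n)·A·R^(2/3)·S^(1/2) = (1/0.017) × 15.54 × 1.385^(2/3) × 0.00061^(1/2) = 28.05 m³/s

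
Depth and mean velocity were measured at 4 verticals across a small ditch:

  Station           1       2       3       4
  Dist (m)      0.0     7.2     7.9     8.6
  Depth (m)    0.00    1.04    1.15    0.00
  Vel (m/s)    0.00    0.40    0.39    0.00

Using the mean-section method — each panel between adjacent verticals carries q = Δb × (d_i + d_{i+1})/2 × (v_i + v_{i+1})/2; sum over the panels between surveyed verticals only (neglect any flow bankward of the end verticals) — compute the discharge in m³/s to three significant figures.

1.13 m³/s

Panel 1-2: Δb = 7.2 m, d̄ = (0.00+1.04)/2 = 0.52, v̄ = (0.00+0.40)/2 = 0.2 → q = 7.2×0.52×0.2 = 0.7488 m³/s
Panel 2-3: Δb = 0.7 m, d̄ = (1.04+1.15)/2 = 1.095, v̄ = (0.40+0.39)/2 = 0.395 → q = 0.7×1.095×0.395 = 0.3028 m³/s
Panel 3-4: Δb = 0.7 m, d̄ = (1.15+0.00)/2 = 0.575, v̄ = (0.39+0.00)/2 = 0.195 → q = 0.7×0.575×0.195 = 0.07849 m³/s
Q = Σ q = 1.130 m³/s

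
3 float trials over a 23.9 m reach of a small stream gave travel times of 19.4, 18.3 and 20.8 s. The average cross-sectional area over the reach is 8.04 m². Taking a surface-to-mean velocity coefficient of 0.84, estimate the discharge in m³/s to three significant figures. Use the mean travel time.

8.28 m³/s

t̄ = (19.4 + 18.3 + 20.8) / 3 = 19.5 s
v_surface = L / t̄ = 23.9 / 19.5 = 1.226 m/s
v_mean = 0.84 × 1.226 = 1.030 m/s
Q = A × v_mean = 8.04 × 1.030 = 8.277 m³/s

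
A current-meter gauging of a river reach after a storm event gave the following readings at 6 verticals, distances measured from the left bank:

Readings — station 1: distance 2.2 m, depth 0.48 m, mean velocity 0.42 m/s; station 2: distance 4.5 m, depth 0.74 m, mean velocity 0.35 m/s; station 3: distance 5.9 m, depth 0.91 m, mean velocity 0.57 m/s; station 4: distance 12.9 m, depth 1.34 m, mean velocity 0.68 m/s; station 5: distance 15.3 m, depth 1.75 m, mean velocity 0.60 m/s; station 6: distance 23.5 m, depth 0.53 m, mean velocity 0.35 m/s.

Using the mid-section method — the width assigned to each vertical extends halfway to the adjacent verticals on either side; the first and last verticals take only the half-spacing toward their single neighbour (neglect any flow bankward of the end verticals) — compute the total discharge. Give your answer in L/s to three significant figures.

13500 L/s

w_1 = (4.5 − 2.2)/2 = 1.15 m; q_1 = 0.42 × 0.48 × 1.15 = 0.2318 m³/s
w_2 = (5.9 − 2.2)/2 = 1.85 m; q_2 = 0.35 × 0.74 × 1.85 = 0.4792 m³/s
w_3 = (12.9 − 4.5)/2 = 4.2 m; q_3 = 0.57 × 0.91 × 4.2 = 2.179 m³/s
w_4 = (15.3 − 5.9)/2 = 4.7 m; q_4 = 0.68 × 1.34 × 4.7 = 4.283 m³/s
w_5 = (23.5 − 12.9)/2 = 5.3 m; q_5 = 0.60 × 1.75 × 5.3 = 5.565 m³/s
w_6 = (23.5 − 15.3)/2 = 4.1 m; q_6 = 0.35 × 0.53 × 4.1 = 0.7606 m³/s
Q = Σ qᵢ = 13.50 m³/s
= 13.50 × 1000 = 13500 L/s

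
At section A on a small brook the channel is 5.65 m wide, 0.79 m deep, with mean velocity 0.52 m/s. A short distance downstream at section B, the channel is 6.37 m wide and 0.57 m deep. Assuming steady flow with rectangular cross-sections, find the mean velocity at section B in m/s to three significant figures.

0.639 m/s

Q = A₁V₁ = (5.65×0.79) × 0.52 = 2.321 m³/s
A₂ = 6.37 × 0.57 = 3.631 m²
V₂ = Q/A₂ = 2.321/3.631 = 0.6392 m/s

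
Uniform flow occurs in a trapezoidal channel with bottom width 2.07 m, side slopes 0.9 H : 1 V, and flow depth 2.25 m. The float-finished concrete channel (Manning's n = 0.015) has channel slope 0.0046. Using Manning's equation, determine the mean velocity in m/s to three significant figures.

A = (b + z·y)·y = (2.07 + 0.9×2.25)×2.25 = 9.214 m²
P = b + 2y√(1+z²) = 2.07 + 2×2.25×√(1+0.9²) = 8.124 m
R = A/P = 9.214/8.124 = 1.134 m
Q = (1/n)·A·R^(2/3)·S^(1/2) = (1/0.015) × 9.214 × 1.134^(2/3) × 0.0046^(1/2) = 45.31 m³/s
V = Q/A = 45.31/9.214 = 4.917 m/s

4.92 m/s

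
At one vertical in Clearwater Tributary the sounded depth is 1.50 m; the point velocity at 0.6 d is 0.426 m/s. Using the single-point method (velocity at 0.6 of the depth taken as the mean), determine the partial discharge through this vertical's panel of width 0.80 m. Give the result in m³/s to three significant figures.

0.511 m³/s

v̄ = v₀.₆ = 0.426 m/s
q = v̄ × d × w = 0.4260 × 1.50 × 0.80 = 0.5112 m³/s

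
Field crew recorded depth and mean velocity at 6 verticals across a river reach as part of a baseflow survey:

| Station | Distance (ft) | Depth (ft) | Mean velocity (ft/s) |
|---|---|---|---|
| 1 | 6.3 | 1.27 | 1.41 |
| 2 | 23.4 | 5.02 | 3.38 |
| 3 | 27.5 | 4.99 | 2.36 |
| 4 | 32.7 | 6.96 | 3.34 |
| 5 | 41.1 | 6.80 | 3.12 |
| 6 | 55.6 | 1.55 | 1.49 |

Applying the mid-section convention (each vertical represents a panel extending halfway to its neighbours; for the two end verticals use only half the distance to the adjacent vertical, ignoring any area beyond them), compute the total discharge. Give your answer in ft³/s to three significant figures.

668 ft³/s

w_1 = (23.4 − 6.3)/2 = 8.55 ft; q_1 = 1.41 × 1.27 × 8.55 = 15.31 ft³/s
w_2 = (27.5 − 6.3)/2 = 10.6 ft; q_2 = 3.38 × 5.02 × 10.6 = 179.9 ft³/s
w_3 = (32.7 − 23.4)/2 = 4.65 ft; q_3 = 2.36 × 4.99 × 4.65 = 54.76 ft³/s
w_4 = (41.1 − 27.5)/2 = 6.8 ft; q_4 = 3.34 × 6.96 × 6.8 = 158.1 ft³/s
w_5 = (55.6 − 32.7)/2 = 11.45 ft; q_5 = 3.12 × 6.80 × 11.45 = 242.9 ft³/s
w_6 = (55.6 − 41.1)/2 = 7.25 ft; q_6 = 1.49 × 1.55 × 7.25 = 16.74 ft³/s
Q = Σ qᵢ = 667.7 ft³/s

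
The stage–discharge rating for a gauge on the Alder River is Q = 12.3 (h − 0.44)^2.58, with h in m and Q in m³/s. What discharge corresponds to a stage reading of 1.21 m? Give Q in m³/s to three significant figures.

6.27 m³/s

Q = 12.3 × (1.21 − 0.44)^2.58 = 12.3 × 0.77^2.58 = 6.267 m³/s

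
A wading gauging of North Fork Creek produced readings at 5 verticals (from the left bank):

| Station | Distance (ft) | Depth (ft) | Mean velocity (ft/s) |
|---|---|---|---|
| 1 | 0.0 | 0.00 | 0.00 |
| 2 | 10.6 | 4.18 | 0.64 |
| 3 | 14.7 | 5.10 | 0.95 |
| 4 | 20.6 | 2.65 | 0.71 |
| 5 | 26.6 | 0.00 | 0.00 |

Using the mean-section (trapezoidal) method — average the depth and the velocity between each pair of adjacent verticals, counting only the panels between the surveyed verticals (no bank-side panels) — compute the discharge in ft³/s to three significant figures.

44.0 ft³/s

Panel 1-2: Δb = 10.6 ft, d̄ = (0.00+4.18)/2 = 2.09, v̄ = (0.00+0.64)/2 = 0.32 → q = 10.6×2.09×0.32 = 7.089 ft³/s
Panel 2-3: Δb = 4.1 ft, d̄ = (4.18+5.10)/2 = 4.64, v̄ = (0.64+0.95)/2 = 0.795 → q = 4.1×4.64×0.795 = 15.12 ft³/s
Panel 3-4: Δb = 5.9 ft, d̄ = (5.10+2.65)/2 = 3.875, v̄ = (0.95+0.71)/2 = 0.83 → q = 5.9×3.875×0.83 = 18.98 ft³/s
Panel 4-5: Δb = 6 ft, d̄ = (2.65+0.00)/2 = 1.325, v̄ = (0.71+0.00)/2 = 0.355 → q = 6×1.325×0.355 = 2.822 ft³/s
Q = Σ q = 44.01 ft³/s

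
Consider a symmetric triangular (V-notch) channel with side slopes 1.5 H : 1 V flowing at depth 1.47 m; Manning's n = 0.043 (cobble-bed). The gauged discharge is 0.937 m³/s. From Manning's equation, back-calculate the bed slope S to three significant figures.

0.000298

A = z·y² = 1.5×1.47² = 3.241 m²
P = 2y√(1+z²) = 2×1.47×√(1+1.5²) = 5.300 m
R = A/P = 3.241/5.300 = 0.6116 m
S = (Q·n / (1·A·R^(2/3)))² = (0.937×0.043 / (1×3.241×0.7205))² = 0.0002977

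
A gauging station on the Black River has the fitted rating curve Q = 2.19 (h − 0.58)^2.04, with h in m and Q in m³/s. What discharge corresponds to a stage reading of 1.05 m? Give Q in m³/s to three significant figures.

Q = 2.19 × (1.05 − 0.58)^2.04 = 2.19 × 0.47^2.04 = 0.4694 m³/s

0.469 m³/s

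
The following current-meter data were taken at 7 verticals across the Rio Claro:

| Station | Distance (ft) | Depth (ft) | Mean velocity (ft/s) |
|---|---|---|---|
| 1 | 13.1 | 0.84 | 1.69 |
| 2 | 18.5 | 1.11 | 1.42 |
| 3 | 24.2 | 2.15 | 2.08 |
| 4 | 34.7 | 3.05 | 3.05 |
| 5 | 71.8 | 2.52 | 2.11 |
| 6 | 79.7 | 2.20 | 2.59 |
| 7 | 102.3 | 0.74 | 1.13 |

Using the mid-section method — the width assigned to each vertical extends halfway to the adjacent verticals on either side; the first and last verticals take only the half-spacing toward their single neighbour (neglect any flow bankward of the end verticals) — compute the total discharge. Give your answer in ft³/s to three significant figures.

w_1 = (18.5 − 13.1)/2 = 2.7 ft; q_1 = 1.69 × 0.84 × 2.7 = 3.833 ft³/s
w_2 = (24.2 − 13.1)/2 = 5.55 ft; q_2 = 1.42 × 1.11 × 5.55 = 8.748 ft³/s
w_3 = (34.7 − 18.5)/2 = 8.1 ft; q_3 = 2.08 × 2.15 × 8.1 = 36.22 ft³/s
w_4 = (71.8 − 24.2)/2 = 23.8 ft; q_4 = 3.05 × 3.05 × 23.8 = 221.4 ft³/s
w_5 = (79.7 − 34.7)/2 = 22.5 ft; q_5 = 2.11 × 2.52 × 22.5 = 119.6 ft³/s
w_6 = (102.3 − 71.8)/2 = 15.25 ft; q_6 = 2.59 × 2.20 × 15.25 = 86.89 ft³/s
w_7 = (102.3 − 79.7)/2 = 11.3 ft; q_7 = 1.13 × 0.74 × 11.3 = 9.449 ft³/s
Q = Σ qᵢ = 486.2 ft³/s

486 ft³/s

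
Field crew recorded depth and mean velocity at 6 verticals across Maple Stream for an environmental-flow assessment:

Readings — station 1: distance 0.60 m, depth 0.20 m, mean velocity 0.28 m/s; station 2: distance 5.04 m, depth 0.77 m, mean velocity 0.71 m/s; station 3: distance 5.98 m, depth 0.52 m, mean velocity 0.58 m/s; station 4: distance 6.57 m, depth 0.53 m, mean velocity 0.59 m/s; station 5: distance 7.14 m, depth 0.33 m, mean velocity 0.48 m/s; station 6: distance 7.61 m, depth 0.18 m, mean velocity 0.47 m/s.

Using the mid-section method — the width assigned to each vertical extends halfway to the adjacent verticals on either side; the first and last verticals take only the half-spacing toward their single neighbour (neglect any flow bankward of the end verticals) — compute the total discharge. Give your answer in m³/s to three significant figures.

2.11 m³/s

w_1 = (5.04 − 0.60)/2 = 2.22 m; q_1 = 0.28 × 0.20 × 2.22 = 0.1243 m³/s
w_2 = (5.98 − 0.60)/2 = 2.69 m; q_2 = 0.71 × 0.77 × 2.69 = 1.471 m³/s
w_3 = (6.57 − 5.04)/2 = 0.765 m; q_3 = 0.58 × 0.52 × 0.765 = 0.2307 m³/s
w_4 = (7.14 − 5.98)/2 = 0.58 m; q_4 = 0.59 × 0.53 × 0.58 = 0.1814 m³/s
w_5 = (7.61 − 6.57)/2 = 0.52 m; q_5 = 0.48 × 0.33 × 0.52 = 0.08237 m³/s
w_6 = (7.61 − 7.14)/2 = 0.235 m; q_6 = 0.47 × 0.18 × 0.235 = 0.01988 m³/s
Q = Σ qᵢ = 2.109 m³/s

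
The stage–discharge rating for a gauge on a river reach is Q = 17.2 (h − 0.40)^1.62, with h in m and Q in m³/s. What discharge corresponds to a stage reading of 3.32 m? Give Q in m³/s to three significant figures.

Q = 17.2 × (3.32 − 0.40)^1.62 = 17.2 × 2.92^1.62 = 97.60 m³/s

97.6 m³/s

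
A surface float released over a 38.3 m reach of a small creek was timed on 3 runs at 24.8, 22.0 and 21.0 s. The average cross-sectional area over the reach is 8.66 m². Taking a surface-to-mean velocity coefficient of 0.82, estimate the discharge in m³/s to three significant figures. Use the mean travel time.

12.0 m³/s

t̄ = (24.8 + 22.0 + 21.0) / 3 = 22.6 s
v_surface = L / t̄ = 38.3 / 22.6 = 1.695 m/s
v_mean = 0.82 × 1.695 = 1.390 m/s
Q = A × v_mean = 8.66 × 1.390 = 12.03 m³/s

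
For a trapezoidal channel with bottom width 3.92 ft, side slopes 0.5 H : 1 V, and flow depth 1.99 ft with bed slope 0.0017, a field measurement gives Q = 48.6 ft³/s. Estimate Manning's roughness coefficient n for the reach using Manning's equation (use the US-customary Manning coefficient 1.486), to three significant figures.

0.0137

A = (b + z·y)·y = (3.92 + 0.5×1.99)×1.99 = 9.781 ft²
P = b + 2y√(1+z²) = 3.92 + 2×1.99×√(1+0.5²) = 8.370 ft
R = A/P = 9.781/8.370 = 1.169 ft
n = (1.486/Q)·A·R^(2/3)·S^(1/2) = (1.486/48.6) × 9.781 × 1.109 × 0.04123 = 0.01368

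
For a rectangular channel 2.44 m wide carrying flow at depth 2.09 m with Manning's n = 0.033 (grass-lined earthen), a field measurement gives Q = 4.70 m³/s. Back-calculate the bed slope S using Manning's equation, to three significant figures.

A = b·y = 2.44 × 2.09 = 5.100 m²
P = b + 2y = 2.44 + 2×2.09 = 6.620 m
R = A/P = 5.100/6.620 = 0.7703 m
S = (Q·n / (1·A·R^(2/3)))² = (4.70×0.033 / (1×5.100×0.8403))² = 0.001310

0.00131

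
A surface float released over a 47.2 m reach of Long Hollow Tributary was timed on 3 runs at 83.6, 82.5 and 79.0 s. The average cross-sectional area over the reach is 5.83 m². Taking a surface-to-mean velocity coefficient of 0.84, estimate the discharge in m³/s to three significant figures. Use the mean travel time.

2.83 m³/s

t̄ = (83.6 + 82.5 + 79.0) / 3 = 81.7 s
v_surface = L / t̄ = 47.2 / 81.7 = 0.5777 m/s
v_mean = 0.84 × 0.5777 = 0.4853 m/s
Q = A × v_mean = 5.83 × 0.4853 = 2.829 m³/s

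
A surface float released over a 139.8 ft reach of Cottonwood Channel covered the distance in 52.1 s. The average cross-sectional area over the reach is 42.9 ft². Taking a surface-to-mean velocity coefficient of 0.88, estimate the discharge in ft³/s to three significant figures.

v_surface = L / t̄ = 139.8 / 52.1 = 2.683 ft/s
v_mean = 0.88 × 2.683 = 2.361 ft/s
Q = A × v_mean = 42.9 × 2.361 = 101.3 ft³/s

101 ft³/s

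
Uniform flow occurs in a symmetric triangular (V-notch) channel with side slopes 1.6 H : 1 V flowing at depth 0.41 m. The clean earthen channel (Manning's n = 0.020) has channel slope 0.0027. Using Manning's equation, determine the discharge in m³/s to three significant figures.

0.218 m³/s

A = z·y² = 1.6×0.41² = 0.2690 m²
P = 2y√(1+z²) = 2×0.41×√(1+1.6²) = 1.547 m
R = A/P = 0.2690/1.547 = 0.1738 m
Q = (1/n)·A·R^(2/3)·S^(1/2) = (1/0.020) × 0.2690 × 0.1738^(2/3) × 0.0027^(1/2) = 0.2177 m³/s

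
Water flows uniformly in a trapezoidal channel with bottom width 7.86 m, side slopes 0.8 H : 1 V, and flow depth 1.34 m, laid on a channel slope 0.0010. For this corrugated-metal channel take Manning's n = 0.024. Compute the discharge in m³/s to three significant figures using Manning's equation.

16.4 m³/s

A = (b + z·y)·y = (7.86 + 0.8×1.34)×1.34 = 11.97 m²
P = b + 2y√(1+z²) = 7.86 + 2×1.34×√(1+0.8²) = 11.29 m
R = A/P = 11.97/11.29 = 1.060 m
Q = (1/n)·A·R^(2/3)·S^(1/2) = (1/0.024) × 11.97 × 1.060^(2/3) × 0.0010^(1/2) = 16.39 m³/s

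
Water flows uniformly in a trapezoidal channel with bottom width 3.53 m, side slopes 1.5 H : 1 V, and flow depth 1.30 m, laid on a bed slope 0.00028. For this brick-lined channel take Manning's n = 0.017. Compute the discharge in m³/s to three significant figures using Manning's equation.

A = (b + z·y)·y = (3.53 + 1.5×1.30)×1.30 = 7.124 m²
P = b + 2y√(1+z²) = 3.53 + 2×1.30×√(1+1.5²) = 8.217 m
R = A/P = 7.124/8.217 = 0.8670 m
Q = (1/n)·A·R^(2/3)·S^(1/2) = (1/0.017) × 7.124 × 0.8670^(2/3) × 0.00028^(1/2) = 6.376 m³/s

6.38 m³/s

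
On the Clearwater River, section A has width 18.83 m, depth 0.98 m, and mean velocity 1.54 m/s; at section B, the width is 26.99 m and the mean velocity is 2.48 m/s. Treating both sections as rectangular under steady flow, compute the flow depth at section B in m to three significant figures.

Q = A₁V₁ = (18.83×0.98) × 1.54 = 28.42 m³/s
d₂ = Q/(b₂ V₂) = 28.42/(26.99×2.48) = 0.4246 m

0.425 m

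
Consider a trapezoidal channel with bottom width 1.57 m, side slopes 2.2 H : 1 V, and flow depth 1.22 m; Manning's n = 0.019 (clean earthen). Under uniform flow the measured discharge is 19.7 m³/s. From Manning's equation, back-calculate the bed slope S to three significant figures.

A = (b + z·y)·y = (1.57 + 2.2×1.22)×1.22 = 5.190 m²
P = b + 2y√(1+z²) = 1.57 + 2×1.22×√(1+2.2²) = 7.467 m
R = A/P = 5.190/7.467 = 0.6951 m
S = (Q·n / (1·A·R^(2/3)))² = (19.7×0.019 / (1×5.190×0.7847))² = 0.008448

0.00845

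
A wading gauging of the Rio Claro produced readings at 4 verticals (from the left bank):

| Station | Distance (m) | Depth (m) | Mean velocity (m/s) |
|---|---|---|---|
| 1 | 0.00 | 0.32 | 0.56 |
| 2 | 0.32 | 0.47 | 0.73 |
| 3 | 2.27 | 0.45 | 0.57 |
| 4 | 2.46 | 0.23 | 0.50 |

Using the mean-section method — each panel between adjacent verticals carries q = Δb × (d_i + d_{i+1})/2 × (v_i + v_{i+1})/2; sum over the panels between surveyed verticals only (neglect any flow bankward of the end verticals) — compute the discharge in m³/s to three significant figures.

0.699 m³/s

Panel 1-2: Δb = 0.32 m, d̄ = (0.32+0.47)/2 = 0.395, v̄ = (0.56+0.73)/2 = 0.645 → q = 0.32×0.395×0.645 = 0.08153 m³/s
Panel 2-3: Δb = 1.95 m, d̄ = (0.47+0.45)/2 = 0.46, v̄ = (0.73+0.57)/2 = 0.65 → q = 1.95×0.46×0.65 = 0.5831 m³/s
Panel 3-4: Δb = 0.19 m, d̄ = (0.45+0.23)/2 = 0.34, v̄ = (0.57+0.50)/2 = 0.535 → q = 0.19×0.34×0.535 = 0.03456 m³/s
Q = Σ q = 0.6991 m³/s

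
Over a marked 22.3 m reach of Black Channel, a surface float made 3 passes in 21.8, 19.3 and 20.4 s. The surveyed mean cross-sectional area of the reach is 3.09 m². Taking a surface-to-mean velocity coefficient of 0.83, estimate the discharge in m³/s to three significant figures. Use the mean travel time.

t̄ = (21.8 + 19.3 + 20.4) / 3 = 20.5 s
v_surface = L / t̄ = 22.3 / 20.5 = 1.088 m/s
v_mean = 0.83 × 1.088 = 0.9029 m/s
Q = A × v_mean = 3.09 × 0.9029 = 2.790 m³/s

2.79 m³/s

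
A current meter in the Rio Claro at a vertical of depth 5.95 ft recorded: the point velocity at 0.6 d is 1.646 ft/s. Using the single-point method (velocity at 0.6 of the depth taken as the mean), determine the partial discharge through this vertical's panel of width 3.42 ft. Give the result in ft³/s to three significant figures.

v̄ = v₀.₆ = 1.646 ft/s
q = v̄ × d × w = 1.646 × 5.95 × 3.42 = 33.49 ft³/s

33.5 ft³/s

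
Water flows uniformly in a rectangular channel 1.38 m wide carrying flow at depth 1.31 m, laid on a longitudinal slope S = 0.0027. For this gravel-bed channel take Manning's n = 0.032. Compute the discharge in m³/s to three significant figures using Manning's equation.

1.73 m³/s

A = b·y = 1.38 × 1.31 = 1.808 m²
P = b + 2y = 1.38 + 2×1.31 = 4.000 m
R = A/P = 1.808/4.000 = 0.4520 m
Q = (1/n)·A·R^(2/3)·S^(1/2) = (1/0.032) × 1.808 × 0.4520^(2/3) × 0.0027^(1/2) = 1.729 m³/s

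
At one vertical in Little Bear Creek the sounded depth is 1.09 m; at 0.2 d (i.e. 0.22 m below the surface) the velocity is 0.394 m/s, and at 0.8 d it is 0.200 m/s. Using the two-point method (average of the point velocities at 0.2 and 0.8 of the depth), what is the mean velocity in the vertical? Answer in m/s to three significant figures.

0.297 m/s

v̄ = (0.394 + 0.200) / 2 = 0.2970 m/s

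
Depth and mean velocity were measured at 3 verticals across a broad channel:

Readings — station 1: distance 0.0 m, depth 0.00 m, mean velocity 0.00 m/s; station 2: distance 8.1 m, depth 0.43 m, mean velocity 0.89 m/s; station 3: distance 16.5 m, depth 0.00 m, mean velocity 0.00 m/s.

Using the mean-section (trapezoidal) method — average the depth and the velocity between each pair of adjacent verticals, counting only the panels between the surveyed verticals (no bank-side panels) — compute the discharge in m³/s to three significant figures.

Panel 1-2: Δb = 8.1 m, d̄ = (0.00+0.43)/2 = 0.215, v̄ = (0.00+0.89)/2 = 0.445 → q = 8.1×0.215×0.445 = 0.7750 m³/s
Panel 2-3: Δb = 8.4 m, d̄ = (0.43+0.00)/2 = 0.215, v̄ = (0.89+0.00)/2 = 0.445 → q = 8.4×0.215×0.445 = 0.8037 m³/s
Q = Σ q = 1.579 m³/s

1.58 m³/s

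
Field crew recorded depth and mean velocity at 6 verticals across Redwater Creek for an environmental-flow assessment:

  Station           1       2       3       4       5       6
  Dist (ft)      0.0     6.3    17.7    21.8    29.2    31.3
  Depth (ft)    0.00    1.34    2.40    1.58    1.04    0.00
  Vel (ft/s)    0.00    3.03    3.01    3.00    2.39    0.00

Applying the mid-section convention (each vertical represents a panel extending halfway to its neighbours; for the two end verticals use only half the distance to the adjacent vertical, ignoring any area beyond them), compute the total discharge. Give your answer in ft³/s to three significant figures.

131 ft³/s

w_2 = (17.7 − 0.0)/2 = 8.85 ft; q_2 = 3.03 × 1.34 × 8.85 = 35.93 ft³/s
w_3 = (21.8 − 6.3)/2 = 7.75 ft; q_3 = 3.01 × 2.40 × 7.75 = 55.99 ft³/s
w_4 = (29.2 − 17.7)/2 = 5.75 ft; q_4 = 3.00 × 1.58 × 5.75 = 27.26 ft³/s
w_5 = (31.3 − 21.8)/2 = 4.75 ft; q_5 = 2.39 × 1.04 × 4.75 = 11.81 ft³/s
Stations 1, 6 contribute zero (depth or velocity is 0).
Q = Σ qᵢ = 131.0 ft³/s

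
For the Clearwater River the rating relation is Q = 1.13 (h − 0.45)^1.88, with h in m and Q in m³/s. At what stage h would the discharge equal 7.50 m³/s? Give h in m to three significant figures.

3.19 m

h − h₀ = (Q/C)^(1/b) = (7.50/1.13)^(1/1.88) = 2.737 m
h = 0.45 + 2.737 = 3.187 m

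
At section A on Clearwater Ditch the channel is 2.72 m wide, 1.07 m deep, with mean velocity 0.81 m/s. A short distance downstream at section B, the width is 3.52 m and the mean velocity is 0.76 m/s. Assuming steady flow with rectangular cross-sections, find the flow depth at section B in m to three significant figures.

0.881 m

Q = A₁V₁ = (2.72×1.07) × 0.81 = 2.357 m³/s
d₂ = Q/(b₂ V₂) = 2.357/(3.52×0.76) = 0.8812 m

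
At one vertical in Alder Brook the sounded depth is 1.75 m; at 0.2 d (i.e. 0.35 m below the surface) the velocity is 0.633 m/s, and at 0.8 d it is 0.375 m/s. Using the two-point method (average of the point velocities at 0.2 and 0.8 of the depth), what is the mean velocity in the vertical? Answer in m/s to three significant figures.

v̄ = (0.633 + 0.375) / 2 = 0.5040 m/s

0.504 m/s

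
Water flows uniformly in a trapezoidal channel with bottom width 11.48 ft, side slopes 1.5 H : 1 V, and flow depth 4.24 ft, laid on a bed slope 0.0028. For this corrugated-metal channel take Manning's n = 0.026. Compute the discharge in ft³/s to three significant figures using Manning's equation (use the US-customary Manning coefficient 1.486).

457 ft³/s

A = (b + z·y)·y = (11.48 + 1.5×4.24)×4.24 = 75.64 ft²
P = b + 2y√(1+z²) = 11.48 + 2×4.24×√(1+1.5²) = 26.77 ft
R = A/P = 75.64/26.77 = 2.826 ft
Q = (1.486/n)·A·R^(2/3)·S^(1/2) = (1.486/0.026) × 75.64 × 2.826^(2/3) × 0.0028^(1/2) = 457.2 ft³/s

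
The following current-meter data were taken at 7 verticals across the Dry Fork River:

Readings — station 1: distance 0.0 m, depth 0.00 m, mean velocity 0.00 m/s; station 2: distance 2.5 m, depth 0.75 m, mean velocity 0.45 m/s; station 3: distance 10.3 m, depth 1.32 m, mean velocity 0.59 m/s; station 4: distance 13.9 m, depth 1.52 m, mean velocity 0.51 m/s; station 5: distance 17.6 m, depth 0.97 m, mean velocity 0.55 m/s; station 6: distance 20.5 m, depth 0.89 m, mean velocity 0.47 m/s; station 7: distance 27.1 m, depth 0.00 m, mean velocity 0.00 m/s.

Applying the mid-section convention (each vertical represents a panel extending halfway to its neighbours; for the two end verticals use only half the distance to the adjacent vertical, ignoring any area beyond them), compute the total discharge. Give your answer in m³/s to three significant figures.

w_2 = (10.3 − 0.0)/2 = 5.15 m; q_2 = 0.45 × 0.75 × 5.15 = 1.738 m³/s
w_3 = (13.9 − 2.5)/2 = 5.7 m; q_3 = 0.59 × 1.32 × 5.7 = 4.439 m³/s
w_4 = (17.6 − 10.3)/2 = 3.65 m; q_4 = 0.51 × 1.52 × 3.65 = 2.829 m³/s
w_5 = (20.5 − 13.9)/2 = 3.3 m; q_5 = 0.55 × 0.97 × 3.3 = 1.761 m³/s
w_6 = (27.1 − 17.6)/2 = 4.75 m; q_6 = 0.47 × 0.89 × 4.75 = 1.987 m³/s
Stations 1, 7 contribute zero (depth or velocity is 0).
Q = Σ qᵢ = 12.75 m³/s

12.8 m³/s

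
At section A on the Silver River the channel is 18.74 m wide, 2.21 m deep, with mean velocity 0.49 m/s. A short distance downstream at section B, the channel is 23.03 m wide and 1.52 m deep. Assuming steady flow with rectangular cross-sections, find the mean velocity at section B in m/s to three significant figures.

Q = A₁V₁ = (18.74×2.21) × 0.49 = 20.29 m³/s
A₂ = 23.03 × 1.52 = 35.01 m²
V₂ = Q/A₂ = 20.29/35.01 = 0.5797 m/s

0.580 m/s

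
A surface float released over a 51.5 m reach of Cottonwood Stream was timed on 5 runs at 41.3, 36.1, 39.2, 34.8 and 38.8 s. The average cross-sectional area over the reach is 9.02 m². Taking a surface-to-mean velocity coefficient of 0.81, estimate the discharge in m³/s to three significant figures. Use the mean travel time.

t̄ = (41.3 + 36.1 + 39.2 + 34.8 + 38.8) / 5 = 38.04 s
v_surface = L / t̄ = 51.5 / 38.04 = 1.354 m/s
v_mean = 0.81 × 1.354 = 1.097 m/s
Q = A × v_mean = 9.02 × 1.097 = 9.891 m³/s

9.89 m³/s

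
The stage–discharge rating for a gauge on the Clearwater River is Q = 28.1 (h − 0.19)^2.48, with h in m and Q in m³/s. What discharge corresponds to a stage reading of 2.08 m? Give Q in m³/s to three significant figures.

Q = 28.1 × (2.08 − 0.19)^2.48 = 28.1 × 1.89^2.48 = 136.2 m³/s

136 m³/s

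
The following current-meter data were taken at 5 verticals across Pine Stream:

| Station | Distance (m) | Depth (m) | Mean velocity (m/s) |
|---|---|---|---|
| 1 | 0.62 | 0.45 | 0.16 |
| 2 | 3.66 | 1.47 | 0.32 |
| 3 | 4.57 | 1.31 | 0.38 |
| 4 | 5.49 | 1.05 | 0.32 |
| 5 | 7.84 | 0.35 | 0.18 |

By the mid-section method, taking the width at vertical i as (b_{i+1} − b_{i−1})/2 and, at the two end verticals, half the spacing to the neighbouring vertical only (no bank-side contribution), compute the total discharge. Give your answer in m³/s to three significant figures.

w_1 = (3.66 − 0.62)/2 = 1.52 m; q_1 = 0.16 × 0.45 × 1.52 = 0.1094 m³/s
w_2 = (4.57 − 0.62)/2 = 1.975 m; q_2 = 0.32 × 1.47 × 1.975 = 0.9290 m³/s
w_3 = (5.49 − 3.66)/2 = 0.915 m; q_3 = 0.38 × 1.31 × 0.915 = 0.4555 m³/s
w_4 = (7.84 − 4.57)/2 = 1.635 m; q_4 = 0.32 × 1.05 × 1.635 = 0.5494 m³/s
w_5 = (7.84 − 5.49)/2 = 1.175 m; q_5 = 0.18 × 0.35 × 1.175 = 0.07403 m³/s
Q = Σ qᵢ = 2.117 m³/s

2.12 m³/s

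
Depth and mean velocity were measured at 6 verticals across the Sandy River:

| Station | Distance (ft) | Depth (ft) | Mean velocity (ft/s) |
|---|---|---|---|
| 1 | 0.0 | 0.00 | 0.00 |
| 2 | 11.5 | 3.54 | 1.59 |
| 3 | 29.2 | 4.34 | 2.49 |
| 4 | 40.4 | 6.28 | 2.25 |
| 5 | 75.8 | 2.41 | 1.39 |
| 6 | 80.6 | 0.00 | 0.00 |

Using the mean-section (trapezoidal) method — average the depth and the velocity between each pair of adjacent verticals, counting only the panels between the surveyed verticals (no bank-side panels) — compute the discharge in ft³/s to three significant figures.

583 ft³/s

Panel 1-2: Δb = 11.5 ft, d̄ = (0.00+3.54)/2 = 1.77, v̄ = (0.00+1.59)/2 = 0.795 → q = 11.5×1.77×0.795 = 16.18 ft³/s
Panel 2-3: Δb = 17.7 ft, d̄ = (3.54+4.34)/2 = 3.94, v̄ = (1.59+2.49)/2 = 2.04 → q = 17.7×3.94×2.04 = 142.3 ft³/s
Panel 3-4: Δb = 11.2 ft, d̄ = (4.34+6.28)/2 = 5.31, v̄ = (2.49+2.25)/2 = 2.37 → q = 11.2×5.31×2.37 = 140.9 ft³/s
Panel 4-5: Δb = 35.4 ft, d̄ = (6.28+2.41)/2 = 4.345, v̄ = (2.25+1.39)/2 = 1.82 → q = 35.4×4.345×1.82 = 279.9 ft³/s
Panel 5-6: Δb = 4.8 ft, d̄ = (2.41+0.00)/2 = 1.205, v̄ = (1.39+0.00)/2 = 0.695 → q = 4.8×1.205×0.695 = 4.020 ft³/s
Q = Σ q = 583.4 ft³/s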